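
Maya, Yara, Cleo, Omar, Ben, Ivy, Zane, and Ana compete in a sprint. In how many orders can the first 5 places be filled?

There are 8 choices for 1st place, 7 for 2nd, and so on down to 4 for position 5.
That gives 8 × 7 × 6 × 5 × 4 = 6720.

6720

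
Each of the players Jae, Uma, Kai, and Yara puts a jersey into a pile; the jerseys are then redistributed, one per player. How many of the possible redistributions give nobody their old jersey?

This is the derangement count D_4: permutations of 4 items with no fixed point.
By inclusion–exclusion this is Σ_{j=0}^{4} (−1)^j C(4,j)·(4−j)!.
Computing: 24 − 24 + 12 − 4 + 1 = 9.

9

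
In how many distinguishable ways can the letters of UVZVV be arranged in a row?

UVZVV has 5 letters with V appearing 3 times.
Dividing 5! = 120 by 3! = 6 for the repeated letters gives 20.

20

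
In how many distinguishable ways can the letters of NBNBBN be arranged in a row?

The 6 letters of NBNBBN have repeats: B appearing 3 times and N appearing 3 times.
The number of distinct arrangements is 6!/(3!·3!) = 720/36 = 20.

20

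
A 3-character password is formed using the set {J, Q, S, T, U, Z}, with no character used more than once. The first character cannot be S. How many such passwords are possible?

The first character has 6−1 = 5 choices (anything except S).
The remaining 2 characters are filled from the other 5 symbols without repetition: 5 × 4 = 20.
Total: 5 × 20 = 100.

100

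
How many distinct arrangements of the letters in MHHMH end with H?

With the last slot taken by H, it remains to arrange the other 4 letters (MHMH).
Those 4 letters have H appearing twice and M appearing twice, giving (4)!/(2!·2!) = 6.

6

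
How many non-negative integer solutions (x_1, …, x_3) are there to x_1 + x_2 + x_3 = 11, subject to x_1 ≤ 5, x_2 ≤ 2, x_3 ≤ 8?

Without the upper bounds there are C(13,2) = 78 ways to split 11 among 3 variables.
Subtract solutions that violate a single cap (substitute x_i' = x_i − (cap_i+1)): x_1 ≥ 6 gives C(7,2) = 21; x_2 ≥ 3 gives C(10,2) = 45; x_3 ≥ 9 gives C(4,2) = 6. Together 72.
Add back pairs where two caps are both exceeded: 6 + 0 + 0 = 6.
By inclusion–exclusion the count is 78 − 72 + 6 = 12.

12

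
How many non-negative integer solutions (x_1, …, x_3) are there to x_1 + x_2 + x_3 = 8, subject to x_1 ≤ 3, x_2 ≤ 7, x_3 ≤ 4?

By stars and bars, unrestricted non-negative solutions to x_1+…+x_3 = 8 number C(8+2,2) = 45.
Subtract solutions that violate a single cap (substitute x_i' = x_i − (cap_i+1)): x_1 ≥ 4 gives C(6,2) = 15; x_2 ≥ 8 gives C(2,2) = 1; x_3 ≥ 5 gives C(5,2) = 10. Together 26.
No two caps can be exceeded simultaneously, so the pair terms are all 0.
By inclusion–exclusion the count is 45 − 26 + 0 = 19.

19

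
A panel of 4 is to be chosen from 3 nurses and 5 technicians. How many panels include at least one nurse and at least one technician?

65

With no constraint there are C(8,4) = 70 possible selections.
Selections missing a whole group: no nurses → C(5,4) = 5; no technicians → C(3,4) = 0.
Both groups omitted at once is impossible, so 70 − 5 = 65.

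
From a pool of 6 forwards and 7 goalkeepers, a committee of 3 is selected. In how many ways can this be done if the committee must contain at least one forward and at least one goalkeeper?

With no constraint there are C(13,3) = 286 possible selections.
Selections missing a whole group: no forwards → C(7,3) = 35; no goalkeepers → C(6,3) = 20.
Both groups omitted at once is impossible, so 286 − 55 = 231.

231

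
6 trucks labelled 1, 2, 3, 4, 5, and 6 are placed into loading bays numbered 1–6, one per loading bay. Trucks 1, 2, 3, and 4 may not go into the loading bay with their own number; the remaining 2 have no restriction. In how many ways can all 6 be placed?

Let Aᵢ (for 1 ≤ i ≤ 4) be the placements that put truck i in its forbidden loading bay. Any j of these fix j positions, leaving (6−j)! ways to fill the rest, and there are C(4,j) ways to pick which j.
By inclusion–exclusion, the number of valid placements is Σ_{j=0}^{4} (−1)^j C(4,j)·(6−j)!.
Computing: 720 − 480 + 144 − 24 + 2 = 362.

362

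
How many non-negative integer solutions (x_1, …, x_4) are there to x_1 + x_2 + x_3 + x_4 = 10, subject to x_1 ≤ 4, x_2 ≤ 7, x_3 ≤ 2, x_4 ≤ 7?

By stars and bars, unrestricted non-negative solutions to x_1+…+x_4 = 10 number C(10+3,3) = 286.
Subtract solutions that violate a single cap (substitute x_i' = x_i − (cap_i+1)): x_1 ≥ 5 gives C(8,3) = 56; x_2 ≥ 8 gives C(5,3) = 10; x_3 ≥ 3 gives C(10,3) = 120; x_4 ≥ 8 gives C(5,3) = 10. Together 196.
Add back pairs where two caps are both exceeded: 0 + 10 + 0 + 0 + 0 + 0 = 10.
By inclusion–exclusion the count is 286 − 196 + 10 = 100.

100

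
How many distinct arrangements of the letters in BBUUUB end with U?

Fix U in the last position and arrange the remaining 5 letters.
Those 5 letters have B appearing 3 times and U appearing twice, giving (5)!/(3!·2!) = 10.

10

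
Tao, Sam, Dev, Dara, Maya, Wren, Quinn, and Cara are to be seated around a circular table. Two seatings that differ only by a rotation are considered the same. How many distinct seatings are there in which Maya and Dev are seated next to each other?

1440

Glue Maya and Dev into a block (2 internal orders). Seating 7 units around a circle gives (6)! arrangements.
So 2 × (6)! = 2 × 720 = 1440.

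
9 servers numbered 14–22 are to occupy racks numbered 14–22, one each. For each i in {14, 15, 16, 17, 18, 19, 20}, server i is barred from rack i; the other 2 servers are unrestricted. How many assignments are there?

Let Aᵢ (for 14 ≤ i ≤ 20) be the placements that put server i in its forbidden rack. Any j of these fix j positions, leaving (9−j)! ways to fill the rest, and there are C(7,j) ways to pick which j.
By inclusion–exclusion, the number of valid placements is Σ_{j=0}^{7} (−1)^j C(7,j)·(9−j)!.
Computing: 362880 − 282240 + 105840 − 25200 + 4200 − 504 + 42 − 2 = 165016.

165016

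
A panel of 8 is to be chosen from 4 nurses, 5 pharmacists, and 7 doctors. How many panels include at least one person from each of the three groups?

Total 8-person selections from all 16: C(16,8) = 12870.
Subtract selections that omit an entire group: no nurses → C(12,8) = 495; no pharmacists → C(11,8) = 165; no doctors → C(9,8) = 9.
Add back selections omitting two groups (i.e. drawn from a single group): C(4,8) + C(5,8) + C(7,8) = 0.
By inclusion–exclusion: 12870 − 669 + 0 = 12201.

12201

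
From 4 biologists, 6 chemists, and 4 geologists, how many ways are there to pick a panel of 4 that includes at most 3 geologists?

1000

Split by how many geologists are chosen (0 through 3).
Sum: C(4,0)·C(10,4) + C(4,1)·C(10,3) + C(4,2)·C(10,2) + C(4,3)·C(10,1) = 210 + 480 + 270 + 40 = 1000.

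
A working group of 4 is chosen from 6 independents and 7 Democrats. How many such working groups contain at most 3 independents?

Split by how many independents are chosen (0 through 3).
Sum: C(6,0)·C(7,4) + C(6,1)·C(7,3) + C(6,2)·C(7,2) + C(6,3)·C(7,1) = 35 + 210 + 315 + 140 = 700.

700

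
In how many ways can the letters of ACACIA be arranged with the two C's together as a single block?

20

Treat the 2 copies of C as a single block. The multiset to arrange is then {CC, A, A, A, I}, 5 items in all.
That gives (5)!/(3!) = 20 arrangements.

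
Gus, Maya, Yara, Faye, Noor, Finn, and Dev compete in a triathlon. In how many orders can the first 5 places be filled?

2520

This is an ordered selection of 5 from 7: P(7,5).
That gives 7 × 6 × 5 × 4 × 3 = 2520.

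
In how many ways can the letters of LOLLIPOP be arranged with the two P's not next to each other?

1260

Total arrangements of LOLLIPOP: 8!/(3!·2!·2!) = 1680.
If the two P's are adjacent, glue them into one block, leaving 7 items to arrange: (7)!/(3!·2!) = 420 ways.
Hence 1680 − 420 = 1260.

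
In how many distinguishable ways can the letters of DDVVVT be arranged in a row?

The 6 letters of DDVVVT have repeats: D appearing twice and V appearing 3 times.
Dividing 6! = 720 by 3!·2! = 12 for the repeated letters gives 60.

60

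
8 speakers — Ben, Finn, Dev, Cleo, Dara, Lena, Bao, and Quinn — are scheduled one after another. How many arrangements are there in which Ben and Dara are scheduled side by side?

10080

Place the 6 others and the Ben-Dara pair as 7 objects in a line; the pair has 2 internal arrangements.
So the count is 2·(7)! = 10080.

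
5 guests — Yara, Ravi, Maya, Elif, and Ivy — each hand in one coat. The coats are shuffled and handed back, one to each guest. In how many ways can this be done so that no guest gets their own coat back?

44

Let Aᵢ be the assignments in which guest i gets their own coat. We want the size of the complement of A₁∪…∪A_5.
By inclusion–exclusion this is Σ_{j=0}^{5} (−1)^j C(5,j)·(5−j)!.
Computing: 120 − 120 + 60 − 20 + 5 − 1 = 44.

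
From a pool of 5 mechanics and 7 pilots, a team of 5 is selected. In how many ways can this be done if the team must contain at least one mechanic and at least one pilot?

770

Total 5-person selections from all 12: C(12,5) = 792.
Selections missing a whole group: no mechanics → C(7,5) = 21; no pilots → C(5,5) = 1.
Both groups omitted at once is impossible, so 792 − 22 = 770.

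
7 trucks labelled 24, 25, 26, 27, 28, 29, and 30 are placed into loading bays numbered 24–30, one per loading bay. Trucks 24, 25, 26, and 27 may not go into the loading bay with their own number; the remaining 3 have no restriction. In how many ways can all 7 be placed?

2790

Let Aᵢ (for 24 ≤ i ≤ 27) be the placements that put truck i in its forbidden loading bay. Any j of these fix j positions, leaving (7−j)! ways to fill the rest, and there are C(4,j) ways to pick which j.
By inclusion–exclusion, the number of valid placements is Σ_{j=0}^{4} (−1)^j C(4,j)·(7−j)!.
Computing: 5040 − 2880 + 720 − 96 + 6 = 2790.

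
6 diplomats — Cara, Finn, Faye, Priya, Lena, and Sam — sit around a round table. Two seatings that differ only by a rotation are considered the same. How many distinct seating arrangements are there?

Seat Cara anywhere (absorbing the rotational symmetry), then permute the other 5: (5)! = 120.

120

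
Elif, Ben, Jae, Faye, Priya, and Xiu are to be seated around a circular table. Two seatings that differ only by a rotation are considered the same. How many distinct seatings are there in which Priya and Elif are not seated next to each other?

All circular seatings of 6 people number (5)! = 120.
Those with Priya next to Elif: fuse the pair into one unit and seat 5 units around a circle — 2·(4)! = 48.
Subtracting, 120 − 48 = 72.

72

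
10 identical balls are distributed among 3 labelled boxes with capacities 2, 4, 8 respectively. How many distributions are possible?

12

Without the upper bounds there are C(12,2) = 66 ways to split 10 among 3 boxes.
Subtract solutions that violate a single cap (substitute x_i' = x_i − (cap_i+1)): x_1 ≥ 3 gives C(9,2) = 36; x_2 ≥ 5 gives C(7,2) = 21; x_3 ≥ 9 gives C(3,2) = 3. Together 60.
Add back pairs where two caps are both exceeded: 6 + 0 + 0 = 6.
By inclusion–exclusion the count is 66 − 60 + 6 = 12.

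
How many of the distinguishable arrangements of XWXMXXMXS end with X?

840

With the last slot taken by X, it remains to arrange the other 8 letters (WXMXXMXS).
Those 8 letters have M appearing twice and X appearing 4 times, giving (8)!/(4!·2!) = 840.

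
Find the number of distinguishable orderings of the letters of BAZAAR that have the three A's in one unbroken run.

24

Treat the 3 copies of A as a single block. The multiset to arrange is then {AAA, B, R, Z}, 4 items in all.
All 4 items are distinct, so there are (4)! = 24 arrangements.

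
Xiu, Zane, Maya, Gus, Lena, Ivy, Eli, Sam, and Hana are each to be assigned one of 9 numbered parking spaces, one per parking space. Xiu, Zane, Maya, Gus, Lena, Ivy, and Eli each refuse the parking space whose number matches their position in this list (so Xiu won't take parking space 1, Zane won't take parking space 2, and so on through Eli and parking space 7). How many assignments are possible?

Let Aᵢ (for 1 ≤ i ≤ 7) be the placements that put person i in their forbidden parking space. Any j of these fix j positions, leaving (9−j)! ways to fill the rest, and there are C(7,j) ways to pick which j.
By inclusion–exclusion, the number of valid placements is Σ_{j=0}^{7} (−1)^j C(7,j)·(9−j)!.
Computing: 362880 − 282240 + 105840 − 25200 + 4200 − 504 + 42 − 2 = 165016.

165016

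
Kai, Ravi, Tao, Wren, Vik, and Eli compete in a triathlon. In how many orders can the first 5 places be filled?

720

There are 6 choices for 1st place, 5 for 2nd, and so on down to 2 for position 5.
That gives 6 × 5 × 4 × 3 × 2 = 720.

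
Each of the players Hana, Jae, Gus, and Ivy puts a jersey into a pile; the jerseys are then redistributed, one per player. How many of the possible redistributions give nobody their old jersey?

Let Aᵢ be the assignments in which player i gets their old jersey. We want the size of the complement of A₁∪…∪A_4.
By inclusion–exclusion this is Σ_{j=0}^{4} (−1)^j C(4,j)·(4−j)!.
Computing: 24 − 24 + 12 − 4 + 1 = 9.

9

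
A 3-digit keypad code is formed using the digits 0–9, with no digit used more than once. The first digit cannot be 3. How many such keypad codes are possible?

648

The first digit has 10−1 = 9 choices (anything except 3).
The remaining 2 digits are filled from the other 9 symbols without repetition: 9 × 8 = 72.
Total: 9 × 72 = 648.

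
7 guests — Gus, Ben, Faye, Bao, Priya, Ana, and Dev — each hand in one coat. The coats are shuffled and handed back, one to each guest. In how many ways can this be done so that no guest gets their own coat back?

1854

Count assignments avoiding every fixed point. For any j of the 7 guests fixed to their own coat, the other 7−j can be arranged in (7−j)! ways.
By inclusion–exclusion this is Σ_{j=0}^{7} (−1)^j C(7,j)·(7−j)!.
Computing: 5040 − 5040 + 2520 − 840 + 210 − 42 + 7 − 1 = 1854.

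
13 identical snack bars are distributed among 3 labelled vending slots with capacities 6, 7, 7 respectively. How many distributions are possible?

35

Without the upper bounds there are C(15,2) = 105 ways to split 13 among 3 vending slots.
Subtract solutions that violate a single cap (substitute x_i' = x_i − (cap_i+1)): x_1 ≥ 7 gives C(8,2) = 28; x_2 ≥ 8 gives C(7,2) = 21; x_3 ≥ 8 gives C(7,2) = 21. Together 70.
No two caps can be exceeded simultaneously, so the pair terms are all 0.
By inclusion–exclusion the count is 105 − 70 + 0 = 35.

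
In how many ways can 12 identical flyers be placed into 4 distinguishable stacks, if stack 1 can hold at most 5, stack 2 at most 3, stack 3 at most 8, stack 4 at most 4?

Without the upper bounds there are C(15,3) = 455 ways to split 12 among 4 stacks.
Subtract solutions that violate a single cap (substitute x_i' = x_i − (cap_i+1)): x_1 ≥ 6 gives C(9,3) = 84; x_2 ≥ 4 gives C(11,3) = 165; x_3 ≥ 9 gives C(6,3) = 20; x_4 ≥ 5 gives C(10,3) = 120. Together 389.
Add back pairs where two caps are both exceeded: 10 + 0 + 4 + 0 + 20 + 0 = 34.
By inclusion–exclusion the count is 455 − 389 + 34 = 100.

100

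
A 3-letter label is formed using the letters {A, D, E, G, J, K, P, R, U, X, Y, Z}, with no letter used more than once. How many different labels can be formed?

1320

This is a permutation of 3 out of 12: P(12,3) = 12!/9!.
12 × 11 × 10 = 1320.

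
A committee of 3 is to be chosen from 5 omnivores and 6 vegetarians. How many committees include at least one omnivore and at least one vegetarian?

Unrestricted: C(11,3) = 165 ways to pick any 3 of the 11.
Subtract selections that omit an entire group: no omnivores → C(6,3) = 20; no vegetarians → C(5,3) = 10.
Both groups omitted at once is impossible, so 165 − 30 = 135.

135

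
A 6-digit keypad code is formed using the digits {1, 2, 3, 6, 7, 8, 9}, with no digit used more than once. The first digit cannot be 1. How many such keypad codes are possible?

4320

The first digit has 7−1 = 6 choices (anything except 1).
The remaining 5 digits are filled from the other 6 symbols without repetition: 6 × 5 × 4 × 3 × 2 = 720.
Total: 6 × 720 = 4320.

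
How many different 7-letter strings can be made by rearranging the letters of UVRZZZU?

420

Letter multiplicities in UVRZZZU: R×1, U×2, V×1, Z×3.
The number of distinct arrangements is 7!/(3!·2!) = 5040/12 = 420.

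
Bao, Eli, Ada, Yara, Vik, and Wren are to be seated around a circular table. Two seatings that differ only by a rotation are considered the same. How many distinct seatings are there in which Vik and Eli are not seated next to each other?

All circular seatings of 6 people number (5)! = 120.
Seatings with Vik beside Eli: treat them as a block with 2 internal orders, giving 2 × (4)! = 48.
Subtracting, 120 − 48 = 72.

72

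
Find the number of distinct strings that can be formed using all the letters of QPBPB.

Letter multiplicities in QPBPB: B×2, P×2, Q×1.
So there are 5! / (2!·2!) = 30 distinguishable arrangements.

30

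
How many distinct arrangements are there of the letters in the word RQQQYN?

Letter multiplicities in RQQQYN: N×1, Q×3, R×1, Y×1.
So there are 6! / (3!) = 120 distinguishable arrangements.

120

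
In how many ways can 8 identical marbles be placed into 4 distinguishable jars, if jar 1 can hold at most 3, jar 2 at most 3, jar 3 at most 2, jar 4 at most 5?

38

By stars and bars, unrestricted non-negative solutions to x_1+…+x_4 = 8 number C(8+3,3) = 165.
Subtract solutions that violate a single cap (substitute x_i' = x_i − (cap_i+1)): x_1 ≥ 4 gives C(7,3) = 35; x_2 ≥ 4 gives C(7,3) = 35; x_3 ≥ 3 gives C(8,3) = 56; x_4 ≥ 6 gives C(5,3) = 10. Together 136.
Add back pairs where two caps are both exceeded: 1 + 4 + 0 + 4 + 0 + 0 = 9.
By inclusion–exclusion the count is 165 − 136 + 9 = 38.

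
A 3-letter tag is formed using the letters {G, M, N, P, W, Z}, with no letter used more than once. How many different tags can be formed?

Choose and order 3 of the 6 symbols: the first letter has 6 options, the next 5, then 4.
That product is 6 × 5 × 4 = 120.

120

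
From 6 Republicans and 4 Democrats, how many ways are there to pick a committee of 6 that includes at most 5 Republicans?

209

Split by how many Republicans are chosen (0 through 5).
Sum: C(6,0)·C(4,6) + C(6,1)·C(4,5) + C(6,2)·C(4,4) + C(6,3)·C(4,3) + C(6,4)·C(4,2) + C(6,5)·C(4,1) = 0 + 0 + 15 + 80 + 90 + 24 = 209.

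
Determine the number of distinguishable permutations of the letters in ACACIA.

60

Letter multiplicities in ACACIA: A×3, C×2, I×1.
So there are 6! / (3!·2!) = 60 distinguishable arrangements.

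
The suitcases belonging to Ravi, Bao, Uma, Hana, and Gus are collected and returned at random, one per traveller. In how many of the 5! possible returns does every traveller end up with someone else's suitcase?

Count assignments avoiding every fixed point. For any j of the 5 travellers fixed to their own suitcase, the other 5−j can be arranged in (5−j)! ways.
By inclusion–exclusion this is Σ_{j=0}^{5} (−1)^j C(5,j)·(5−j)!.
Computing: 120 − 120 + 60 − 20 + 5 − 1 = 44.

44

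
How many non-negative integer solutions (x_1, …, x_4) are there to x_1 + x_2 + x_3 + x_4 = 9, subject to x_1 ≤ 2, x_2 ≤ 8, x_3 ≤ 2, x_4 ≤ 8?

70

Ignoring the caps, the number of non-negative solutions to x_1+…+x_4 = 9 is C(12,3) = 220.
Subtract solutions that violate a single cap (substitute x_i' = x_i − (cap_i+1)): x_1 ≥ 3 gives C(9,3) = 84; x_2 ≥ 9 gives C(3,3) = 1; x_3 ≥ 3 gives C(9,3) = 84; x_4 ≥ 9 gives C(3,3) = 1. Together 170.
Add back pairs where two caps are both exceeded: 0 + 20 + 0 + 0 + 0 + 0 = 20.
By inclusion–exclusion the count is 220 − 170 + 20 = 70.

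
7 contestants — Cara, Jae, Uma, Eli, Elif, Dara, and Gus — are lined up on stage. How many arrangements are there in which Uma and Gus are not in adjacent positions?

3600

Of the 7! = 5040 arrangements, those with Uma and Gus adjacent number 2 × 6! = 1440 (treat the pair as a block with 2 internal orders).
Complementary counting: 5040 − 1440 = 3600.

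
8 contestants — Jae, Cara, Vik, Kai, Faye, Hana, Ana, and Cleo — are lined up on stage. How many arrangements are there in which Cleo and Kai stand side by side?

Place the 6 others and the Cleo-Kai pair as 7 objects in a line; the pair has 2 internal arrangements.
That gives 2 × 7! = 2 × 5040 = 10080.

10080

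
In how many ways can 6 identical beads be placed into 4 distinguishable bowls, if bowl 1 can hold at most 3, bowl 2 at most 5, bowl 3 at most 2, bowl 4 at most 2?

By stars and bars, unrestricted non-negative solutions to x_1+…+x_4 = 6 number C(6+3,3) = 84.
Subtract solutions that violate a single cap (substitute x_i' = x_i − (cap_i+1)): x_1 ≥ 4 gives C(5,3) = 10; x_2 ≥ 6 gives C(3,3) = 1; x_3 ≥ 3 gives C(6,3) = 20; x_4 ≥ 3 gives C(6,3) = 20. Together 51.
Add back pairs where two caps are both exceeded: 0 + 0 + 0 + 0 + 0 + 1 = 1.
By inclusion–exclusion the count is 84 − 51 + 1 = 34.

34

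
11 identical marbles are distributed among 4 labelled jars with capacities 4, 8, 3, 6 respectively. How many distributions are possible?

Ignoring the caps, the number of non-negative solutions to x_1+…+x_4 = 11 is C(14,3) = 364.
Subtract solutions that violate a single cap (substitute x_i' = x_i − (cap_i+1)): x_1 ≥ 5 gives C(9,3) = 84; x_2 ≥ 9 gives C(5,3) = 10; x_3 ≥ 4 gives C(10,3) = 120; x_4 ≥ 7 gives C(7,3) = 35. Together 249.
Add back pairs where two caps are both exceeded: 0 + 10 + 0 + 0 + 0 + 1 = 11.
By inclusion–exclusion the count is 364 − 249 + 11 = 126.

126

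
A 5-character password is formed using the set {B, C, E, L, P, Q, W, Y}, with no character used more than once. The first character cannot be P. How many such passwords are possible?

The first character has 8−1 = 7 choices (anything except P).
The remaining 4 characters are filled from the other 7 symbols without repetition: 7 × 6 × 5 × 4 = 840.
Total: 7 × 840 = 5880.

5880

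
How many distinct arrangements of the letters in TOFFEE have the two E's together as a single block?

60

Treat the 2 copies of E as a single block. The multiset to arrange is then {EE, F, F, O, T}, 5 items in all.
That gives (5)!/(2!) = 60 arrangements.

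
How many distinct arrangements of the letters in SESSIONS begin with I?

210

Fix I in the first position and arrange the remaining 7 letters.
Those 7 letters have S appearing 4 times, giving (7)!/(4!) = 210.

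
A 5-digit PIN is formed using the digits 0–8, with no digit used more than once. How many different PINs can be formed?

Choose and order 5 of the 9 symbols: the first digit has 9 options, the next 8, and so on down to 5.
9 × 8 × 7 × 6 × 5 = 15120.

15120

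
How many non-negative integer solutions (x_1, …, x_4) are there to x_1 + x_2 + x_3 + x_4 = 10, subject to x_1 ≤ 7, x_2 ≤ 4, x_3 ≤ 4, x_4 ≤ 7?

Ignoring the caps, the number of non-negative solutions to x_1+…+x_4 = 10 is C(13,3) = 286.
Subtract solutions that violate a single cap (substitute x_i' = x_i − (cap_i+1)): x_1 ≥ 8 gives C(5,3) = 10; x_2 ≥ 5 gives C(8,3) = 56; x_3 ≥ 5 gives C(8,3) = 56; x_4 ≥ 8 gives C(5,3) = 10. Together 132.
Add back pairs where two caps are both exceeded: 0 + 0 + 0 + 1 + 0 + 0 = 1.
By inclusion–exclusion the count is 286 − 132 + 1 = 155.

155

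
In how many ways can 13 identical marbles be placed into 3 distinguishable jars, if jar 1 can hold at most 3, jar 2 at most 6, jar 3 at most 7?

Without the upper bounds there are C(15,2) = 105 ways to split 13 among 3 jars.
Subtract solutions that violate a single cap (substitute x_i' = x_i − (cap_i+1)): x_1 ≥ 4 gives C(11,2) = 55; x_2 ≥ 7 gives C(8,2) = 28; x_3 ≥ 8 gives C(7,2) = 21. Together 104.
Add back pairs where two caps are both exceeded: 6 + 3 + 0 = 9.
By inclusion–exclusion the count is 105 − 104 + 9 = 10.

10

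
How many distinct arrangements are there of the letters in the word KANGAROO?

KANGAROO has 8 letters with A appearing twice and O appearing twice.
Dividing 8! = 40320 by 2!·2! = 4 for the repeated letters gives 10080.

10080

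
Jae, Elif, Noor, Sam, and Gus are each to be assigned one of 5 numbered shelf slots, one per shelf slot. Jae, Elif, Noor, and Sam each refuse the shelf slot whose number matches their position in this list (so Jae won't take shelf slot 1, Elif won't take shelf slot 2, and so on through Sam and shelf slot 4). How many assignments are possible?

Let Aᵢ (for 1 ≤ i ≤ 4) be the placements that put person i in their forbidden shelf slot. Any j of these fix j positions, leaving (5−j)! ways to fill the rest, and there are C(4,j) ways to pick which j.
By inclusion–exclusion, the number of valid placements is Σ_{j=0}^{4} (−1)^j C(4,j)·(5−j)!.
Computing: 120 − 96 + 36 − 8 + 1 = 53.

53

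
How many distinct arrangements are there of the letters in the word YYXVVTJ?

1260

YYXVVTJ has 7 letters with V appearing twice and Y appearing twice.
Dividing 7! = 5040 by 2!·2! = 4 for the repeated letters gives 1260.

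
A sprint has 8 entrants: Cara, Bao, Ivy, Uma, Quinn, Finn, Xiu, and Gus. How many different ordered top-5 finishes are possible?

This is an ordered selection of 5 from 8: P(8,5).
That gives 8 × 7 × 6 × 5 × 4 = 6720.

6720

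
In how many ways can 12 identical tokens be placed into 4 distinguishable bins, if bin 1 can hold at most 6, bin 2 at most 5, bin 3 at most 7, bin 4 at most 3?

130

Ignoring the caps, the number of non-negative solutions to x_1+…+x_4 = 12 is C(15,3) = 455.
Subtract solutions that violate a single cap (substitute x_i' = x_i − (cap_i+1)): x_1 ≥ 7 gives C(8,3) = 56; x_2 ≥ 6 gives C(9,3) = 84; x_3 ≥ 8 gives C(7,3) = 35; x_4 ≥ 4 gives C(11,3) = 165. Together 340.
Add back pairs where two caps are both exceeded: 0 + 0 + 4 + 0 + 10 + 1 = 15.
By inclusion–exclusion the count is 455 − 340 + 15 = 130.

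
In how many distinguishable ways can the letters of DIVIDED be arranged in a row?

420

DIVIDED has 7 letters with D appearing 3 times and I appearing twice.
Dividing 7! = 5040 by 3!·2! = 12 for the repeated letters gives 420.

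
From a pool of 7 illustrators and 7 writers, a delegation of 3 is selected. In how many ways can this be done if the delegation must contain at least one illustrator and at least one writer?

Total 3-person selections from all 14: C(14,3) = 364.
Subtract selections that omit an entire group: no illustrators → C(7,3) = 35; no writers → C(7,3) = 35.
Both groups omitted at once is impossible, so 364 − 70 = 294.

294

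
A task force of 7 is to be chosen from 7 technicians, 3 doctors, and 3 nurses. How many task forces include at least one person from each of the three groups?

1477

Unrestricted: C(13,7) = 1716 ways to pick any 7 of the 13.
Selections missing a whole group: no technicians → C(6,7) = 0; no doctors → C(10,7) = 120; no nurses → C(10,7) = 120.
Add back selections omitting two groups (i.e. drawn from a single group): C(7,7) + C(3,7) + C(3,7) = 1.
By inclusion–exclusion: 1716 − 240 + 1 = 1477.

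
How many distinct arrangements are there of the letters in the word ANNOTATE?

5040

Letter multiplicities in ANNOTATE: A×2, E×1, N×2, O×1, T×2.
So there are 8! / (2!·2!·2!) = 5040 distinguishable arrangements.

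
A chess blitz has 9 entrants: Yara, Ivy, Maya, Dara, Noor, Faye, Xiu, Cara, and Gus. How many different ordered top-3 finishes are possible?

504

This is an ordered selection of 3 from 9: P(9,3).
That gives 9 × 8 × 7 = 504.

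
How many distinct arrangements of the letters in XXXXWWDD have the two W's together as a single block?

105

Treat the 2 copies of W as a single block. The multiset to arrange is then {WW, D, D, X, X, X, X}, 7 items in all.
That gives (7)!/(4!·2!) = 105 arrangements.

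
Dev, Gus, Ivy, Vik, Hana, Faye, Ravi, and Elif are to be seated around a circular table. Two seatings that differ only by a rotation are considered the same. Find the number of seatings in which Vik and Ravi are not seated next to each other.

3600

Without the restriction there are (7)! = 5040 seatings.
Seatings with Vik beside Ravi: treat them as a block with 2 internal orders, giving 2 × (6)! = 1440.
Subtracting, 5040 − 1440 = 3600.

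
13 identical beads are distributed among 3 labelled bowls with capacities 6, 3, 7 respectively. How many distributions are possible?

10

Without the upper bounds there are C(15,2) = 105 ways to split 13 among 3 bowls.
Subtract solutions that violate a single cap (substitute x_i' = x_i − (cap_i+1)): x_1 ≥ 7 gives C(8,2) = 28; x_2 ≥ 4 gives C(11,2) = 55; x_3 ≥ 8 gives C(7,2) = 21. Together 104.
Add back pairs where two caps are both exceeded: 6 + 0 + 3 = 9.
By inclusion–exclusion the count is 105 − 104 + 9 = 10.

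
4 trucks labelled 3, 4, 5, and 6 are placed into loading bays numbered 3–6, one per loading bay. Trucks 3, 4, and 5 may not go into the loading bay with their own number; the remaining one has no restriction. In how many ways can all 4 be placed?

Let Aᵢ (for i ∈ {3, 4, 5}) be the placements that put truck i in its forbidden loading bay. Any j of these fix j positions, leaving (4−j)! ways to fill the rest, and there are C(3,j) ways to pick which j.
By inclusion–exclusion, the number of valid placements is Σ_{j=0}^{3} (−1)^j C(3,j)·(4−j)!.
Computing: 24 − 18 + 6 − 1 = 11.

11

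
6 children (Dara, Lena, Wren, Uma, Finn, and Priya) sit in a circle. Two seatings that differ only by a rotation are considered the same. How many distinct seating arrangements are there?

Around a circle, 6 distinct people have 6!/6 = (5)! = 120 rotationally distinct seatings.

120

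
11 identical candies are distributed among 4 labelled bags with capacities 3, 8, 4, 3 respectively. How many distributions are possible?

70

Without the upper bounds there are C(14,3) = 364 ways to split 11 among 4 bags.
Subtract solutions that violate a single cap (substitute x_i' = x_i − (cap_i+1)): x_1 ≥ 4 gives C(10,3) = 120; x_2 ≥ 9 gives C(5,3) = 10; x_3 ≥ 5 gives C(9,3) = 84; x_4 ≥ 4 gives C(10,3) = 120. Together 334.
Add back pairs where two caps are both exceeded: 0 + 10 + 20 + 0 + 0 + 10 = 40.
By inclusion–exclusion the count is 364 − 334 + 40 = 70.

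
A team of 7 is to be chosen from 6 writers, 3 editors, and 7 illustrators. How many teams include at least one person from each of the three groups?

Unrestricted: C(16,7) = 11440 ways to pick any 7 of the 16.
Selections missing a whole group: no writers → C(10,7) = 120; no editors → C(13,7) = 1716; no illustrators → C(9,7) = 36.
Add back selections omitting two groups (i.e. drawn from a single group): C(6,7) + C(3,7) + C(7,7) = 1.
By inclusion–exclusion: 11440 − 1872 + 1 = 9569.

9569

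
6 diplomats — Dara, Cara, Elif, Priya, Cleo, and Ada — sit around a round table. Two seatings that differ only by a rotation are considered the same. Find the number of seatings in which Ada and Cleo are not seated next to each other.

72

All circular seatings of 6 people number (5)! = 120.
Seatings with Ada beside Cleo: treat them as a block with 2 internal orders, giving 2 × (4)! = 48.
Subtracting, 120 − 48 = 72.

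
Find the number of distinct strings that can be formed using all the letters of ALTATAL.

The 7 letters of ALTATAL have repeats: A appearing 3 times, L appearing twice, and T appearing twice.
So there are 7! / (3!·2!·2!) = 210 distinguishable arrangements.

210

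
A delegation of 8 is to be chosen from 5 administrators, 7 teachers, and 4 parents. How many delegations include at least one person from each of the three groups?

With no constraint there are C(16,8) = 12870 possible selections.
Subtract selections that omit an entire group: no administrators → C(11,8) = 165; no teachers → C(9,8) = 9; no parents → C(12,8) = 495.
Add back selections omitting two groups (i.e. drawn from a single group): C(5,8) + C(7,8) + C(4,8) = 0.
By inclusion–exclusion: 12870 − 669 + 0 = 12201.

12201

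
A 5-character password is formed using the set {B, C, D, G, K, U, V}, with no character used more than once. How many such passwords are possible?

2520

With no repetition, fill the 5 characters in order: 7 choices, then 6, down to 3.
7 × 6 × 5 × 4 × 3 = 2520.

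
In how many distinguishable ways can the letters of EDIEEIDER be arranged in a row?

EDIEEIDER has 9 letters with D appearing twice, E appearing 4 times, and I appearing twice.
Dividing 9! = 362880 by 4!·2!·2! = 96 for the repeated letters gives 3780.

3780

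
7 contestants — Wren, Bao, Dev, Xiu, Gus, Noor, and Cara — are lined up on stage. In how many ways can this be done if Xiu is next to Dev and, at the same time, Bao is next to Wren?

Treat {Xiu,Dev} as one block (2 orders) and {Bao,Wren} as another (2 orders).
That leaves 5 units to arrange: 2 × 2 × 5! = 4 × 120 = 480.

480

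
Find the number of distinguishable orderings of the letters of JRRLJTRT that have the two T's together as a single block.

Treat the 2 copies of T as a single block. The multiset to arrange is then {TT, J, J, L, R, R, R}, 7 items in all.
That gives (7)!/(3!·2!) = 420 arrangements.

420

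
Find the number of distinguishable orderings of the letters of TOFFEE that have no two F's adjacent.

Total arrangements of TOFFEE: 6!/(2!·2!) = 180.
Arrangements with the F's together: treat FF as one letter, giving (5)!/(2!) = 60.
Hence 180 − 60 = 120.

120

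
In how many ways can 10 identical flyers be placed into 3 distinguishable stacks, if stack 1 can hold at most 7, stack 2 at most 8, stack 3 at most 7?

51

By stars and bars, unrestricted non-negative solutions to x_1+…+x_3 = 10 number C(10+2,2) = 66.
Subtract solutions that violate a single cap (substitute x_i' = x_i − (cap_i+1)): x_1 ≥ 8 gives C(4,2) = 6; x_2 ≥ 9 gives C(3,2) = 3; x_3 ≥ 8 gives C(4,2) = 6. Together 15.
No two caps can be exceeded simultaneously, so the pair terms are all 0.
By inclusion–exclusion the count is 66 − 15 + 0 = 51.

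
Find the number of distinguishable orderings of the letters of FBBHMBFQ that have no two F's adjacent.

2520

Total arrangements of FBBHMBFQ: 8!/(3!·2!) = 3360.
Arrangements with the F's together: treat FF as one letter, giving (7)!/(3!) = 840.
Subtracting, 3360 − 840 = 2520 arrangements keep the F's apart.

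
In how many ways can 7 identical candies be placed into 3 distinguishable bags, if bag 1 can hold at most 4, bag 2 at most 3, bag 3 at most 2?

6

Ignoring the caps, the number of non-negative solutions to x_1+…+x_3 = 7 is C(9,2) = 36.
Subtract solutions that violate a single cap (substitute x_i' = x_i − (cap_i+1)): x_1 ≥ 5 gives C(4,2) = 6; x_2 ≥ 4 gives C(5,2) = 10; x_3 ≥ 3 gives C(6,2) = 15. Together 31.
Add back pairs where two caps are both exceeded: 0 + 0 + 1 = 1.
By inclusion–exclusion the count is 36 − 31 + 1 = 6.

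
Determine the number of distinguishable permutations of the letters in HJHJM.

30

The 5 letters of HJHJM have repeats: H appearing twice and J appearing twice.
The number of distinct arrangements is 5!/(2!·2!) = 120/4 = 30.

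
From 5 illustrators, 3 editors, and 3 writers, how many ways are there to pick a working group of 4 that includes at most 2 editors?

Split by how many editors are chosen (0 through 2).
Sum: C(3,0)·C(8,4) + C(3,1)·C(8,3) + C(3,2)·C(8,2) = 70 + 168 + 84 = 322.

322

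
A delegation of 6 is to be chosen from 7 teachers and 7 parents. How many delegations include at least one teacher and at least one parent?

Total 6-person selections from all 14: C(14,6) = 3003.
Subtract selections that omit an entire group: no teachers → C(7,6) = 7; no parents → C(7,6) = 7.
Both groups omitted at once is impossible, so 3003 − 14 = 2989.

2989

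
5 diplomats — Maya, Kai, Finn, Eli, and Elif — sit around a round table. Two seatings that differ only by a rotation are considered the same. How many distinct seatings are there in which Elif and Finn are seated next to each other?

Treat {Elif, Finn} as one unit (2 internal orders) and seat the resulting 4 units around the table: (3)! circular arrangements.
So 2 × (3)! = 2 × 6 = 12.

12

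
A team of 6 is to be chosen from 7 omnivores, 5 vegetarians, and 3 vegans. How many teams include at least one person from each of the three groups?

3850

Unrestricted: C(15,6) = 5005 ways to pick any 6 of the 15.
Selections missing a whole group: no omnivores → C(8,6) = 28; no vegetarians → C(10,6) = 210; no vegans → C(12,6) = 924.
Add back selections omitting two groups (i.e. drawn from a single group): C(7,6) + C(5,6) + C(3,6) = 7.
By inclusion–exclusion: 5005 − 1162 + 7 = 3850.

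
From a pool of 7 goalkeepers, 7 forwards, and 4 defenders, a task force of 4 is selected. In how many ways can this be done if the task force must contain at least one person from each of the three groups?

With no constraint there are C(18,4) = 3060 possible selections.
Selections missing a whole group: no goalkeepers → C(11,4) = 330; no forwards → C(11,4) = 330; no defenders → C(14,4) = 1001.
Add back selections omitting two groups (i.e. drawn from a single group): C(7,4) + C(7,4) + C(4,4) = 71.
By inclusion–exclusion: 3060 − 1661 + 71 = 1470.

1470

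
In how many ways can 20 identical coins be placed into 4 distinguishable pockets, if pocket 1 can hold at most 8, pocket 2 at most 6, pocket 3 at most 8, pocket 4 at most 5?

Ignoring the caps, the number of non-negative solutions to x_1+…+x_4 = 20 is C(23,3) = 1771.
Subtract solutions that violate a single cap (substitute x_i' = x_i − (cap_i+1)): x_1 ≥ 9 gives C(14,3) = 364; x_2 ≥ 7 gives C(16,3) = 560; x_3 ≥ 9 gives C(14,3) = 364; x_4 ≥ 6 gives C(17,3) = 680. Together 1968.
Add back pairs where two caps are both exceeded: 35 + 10 + 56 + 35 + 120 + 56 = 312.
By inclusion–exclusion the count is 1771 − 1968 + 312 = 115.

115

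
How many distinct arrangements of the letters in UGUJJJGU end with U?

Fix U in the last position and arrange the remaining 7 letters.
Those 7 letters have G appearing twice, J appearing 3 times, and U appearing twice, giving (7)!/(3!·2!·2!) = 210.

210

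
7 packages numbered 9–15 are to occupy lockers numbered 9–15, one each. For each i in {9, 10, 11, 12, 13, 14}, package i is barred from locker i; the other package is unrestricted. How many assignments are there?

2119

Let Aᵢ (for 9 ≤ i ≤ 14) be the placements that put package i in its forbidden locker. Any j of these fix j positions, leaving (7−j)! ways to fill the rest, and there are C(6,j) ways to pick which j.
By inclusion–exclusion, the number of valid placements is Σ_{j=0}^{6} (−1)^j C(6,j)·(7−j)!.
Computing: 5040 − 4320 + 1800 − 480 + 90 − 12 + 1 = 2119.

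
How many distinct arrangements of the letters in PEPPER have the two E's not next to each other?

There are 6!/(3!·2!) = 60 arrangements of PEPPER in total.
If the two E's are adjacent, glue them into one block, leaving 5 items to arrange: (5)!/(3!) = 20 ways.
Subtracting, 60 − 20 = 40 arrangements keep the E's apart.

40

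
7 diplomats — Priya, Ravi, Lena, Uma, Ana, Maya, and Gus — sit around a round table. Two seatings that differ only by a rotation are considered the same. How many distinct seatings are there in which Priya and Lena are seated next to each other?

240

Glue Priya and Lena into a block (2 internal orders). Seating 6 units around a circle gives (5)! arrangements.
So 2 × (5)! = 2 × 120 = 240.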